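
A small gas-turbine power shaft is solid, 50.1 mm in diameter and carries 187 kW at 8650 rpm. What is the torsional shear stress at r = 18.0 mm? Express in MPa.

ω = 2π·8650/60 = 905.8 rad/s, so T = P/ω = 187×10³ / 905.8 = 206.4 N·m.
J = πd⁴/32 = π(0.0501)⁴/32 = 6.185×10^-7 m⁴.
Shear stress varies linearly with radius: τ = T·r/J = 206.4 × 0.0180 / 6.185×10^-7 = 6.008×10^6 Pa.

6.01 MPa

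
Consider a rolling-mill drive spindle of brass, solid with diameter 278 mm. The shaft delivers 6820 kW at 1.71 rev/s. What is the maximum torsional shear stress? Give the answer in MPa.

150 MPa

ω = 2π·1.71 = 10.74 rad/s, so T = P/ω = 6820×10³ / 10.74 = 634800 N·m.
J = πd⁴/32 = π(0.278)⁴/32 = 5.864×10^-4 m⁴.
τ_max = T·r/J = 634800 × 0.139 / 5.864×10^-4 = 1.505×10^8 Pa.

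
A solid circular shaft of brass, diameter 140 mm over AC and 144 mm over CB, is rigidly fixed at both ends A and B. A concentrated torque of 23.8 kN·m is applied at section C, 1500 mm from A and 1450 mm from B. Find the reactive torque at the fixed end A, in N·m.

11000 N·m

Compatibility: T_A·a/J_AC = T_B·b/J_CB with T_A + T_B = T₀.
J_AC = 3.77×10^-5 m⁴, J_CB = 4.22×10^-5 m⁴, so T_A = T₀·(J_AC/a)/((J_AC/a)+(J_CB/b)) = 11030 N·m, T_B = 12770 N·m.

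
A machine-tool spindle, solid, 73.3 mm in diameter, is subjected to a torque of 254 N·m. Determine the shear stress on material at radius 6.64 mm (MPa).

J = πd⁴/32 = π(0.0733)⁴/32 = 2.834×10^-6 m⁴.
Shear stress varies linearly with radius: τ = T·r/J = 254.0 × 0.00664 / 2.834×10^-6 = 5.951×10^5 Pa.

0.595 MPa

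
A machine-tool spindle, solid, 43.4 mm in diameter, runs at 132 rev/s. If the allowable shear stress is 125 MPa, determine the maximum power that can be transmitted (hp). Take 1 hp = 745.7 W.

J = πd⁴/32 = π(0.0434)⁴/32 = 3.483×10^-7 m⁴.
T_max = τ_allow·J/r = 1.25×10^8 × 3.483×10^-7 / 0.0217 = 2006 N·m.
ω = 2π·132 = 829.4 rad/s, so P_max = T_max·ω = 1.664×10^6 W.

2230 hp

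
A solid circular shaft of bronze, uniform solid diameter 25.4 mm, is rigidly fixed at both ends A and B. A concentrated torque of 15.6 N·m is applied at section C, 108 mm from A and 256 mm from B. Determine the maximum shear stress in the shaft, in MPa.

With uniform GJ and both ends fixed, compatibility θ_AC = θ_CB gives T_A·a = T_B·b, together with T_A + T_B = T₀.
T_A = T₀·b/(a+b) = 15.60·256/364.0 = 10.97 N·m; T_B = 4.629 N·m.
τ in each portion: τ_AC = 3.41×10^6 Pa, τ_CB = 1.44×10^6 Pa; maximum is in AC.
τ_max = T_AC·r/J = 10.97·0.0127/4.09×10^-8 = 3.410×10^6 Pa.

3.41 MPa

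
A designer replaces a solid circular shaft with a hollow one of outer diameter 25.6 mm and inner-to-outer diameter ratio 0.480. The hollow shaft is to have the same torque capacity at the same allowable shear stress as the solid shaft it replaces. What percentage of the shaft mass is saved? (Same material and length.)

Equal τ_max and T ⇒ the solid shaft needs d_s³ = d_o³(1−k⁴), so d_s = 25.6·(1−0.480⁴)^(1/3) = 25.14 mm.
Area ratio A_h/A_s = d_o²(1−k²)/d_s² = (1−k²)/(1−k⁴)^(2/3) = 0.7981.
Mass saving = 1 − 0.7981 = 20.2 %.

20.2 %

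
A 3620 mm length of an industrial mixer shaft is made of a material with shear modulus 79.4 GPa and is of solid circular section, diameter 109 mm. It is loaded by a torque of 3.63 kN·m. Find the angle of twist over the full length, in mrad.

J = πd⁴/32 = π(0.109)⁴/32 = 1.386×10^-5 m⁴.
θ = T·L/(G·J) = 3630 × 3.62 / (79.4×10⁹ × 1.386×10^-5) = 0.01194 rad.

11.9 mrad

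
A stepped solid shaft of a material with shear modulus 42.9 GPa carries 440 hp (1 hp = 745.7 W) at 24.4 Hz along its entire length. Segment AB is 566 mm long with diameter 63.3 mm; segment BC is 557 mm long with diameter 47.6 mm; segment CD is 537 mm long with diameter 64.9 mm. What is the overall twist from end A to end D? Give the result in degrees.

ω = 2π·24.4 = 153.3 rad/s, so T = P/ω = 440×745.7 / 153.3 = 2140 N·m.
J_AB = π(0.0633)⁴/32 = 1.58×10^-6 m⁴; J_BC = π(0.0476)⁴/32 = 5.04×10^-7 m⁴; J_CD = π(0.0649)⁴/32 = 1.74×10^-6 m⁴.
θ = (T/G)·Σ L_i/J_i = (2140/42.9×10⁹)·(0.566/1.58×10^-6 + 0.557/5.04×10^-7 + 0.537/1.74×10^-6) = 0.08843 rad.

5.07°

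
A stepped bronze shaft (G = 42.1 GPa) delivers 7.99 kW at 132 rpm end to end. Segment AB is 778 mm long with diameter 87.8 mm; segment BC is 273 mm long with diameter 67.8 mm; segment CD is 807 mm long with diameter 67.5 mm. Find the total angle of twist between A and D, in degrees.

0.520°

ω = 2π·132/60 = 13.82 rad/s, so T = P/ω = 7.99×10³ / 13.82 = 578.0 N·m.
J_AB = π(0.0878)⁴/32 = 5.83×10^-6 m⁴; J_BC = π(0.0678)⁴/32 = 2.07×10^-6 m⁴; J_CD = π(0.0675)⁴/32 = 2.04×10^-6 m⁴.
θ = (T/G)·Σ L_i/J_i = (578.0/42.1×10⁹)·(0.778/5.83×10^-6 + 0.273/2.07×10^-6 + 0.807/2.04×10^-6) = 9.074×10^-3 rad.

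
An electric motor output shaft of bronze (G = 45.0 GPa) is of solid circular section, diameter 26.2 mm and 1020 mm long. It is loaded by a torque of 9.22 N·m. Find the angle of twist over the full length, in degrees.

J = πd⁴/32 = π(0.0262)⁴/32 = 4.626×10^-8 m⁴.
θ = T·L/(G·J) = 9.220 × 1.02 / (45.0×10⁹ × 4.626×10^-8) = 4.518×10^-3 rad.

0.259°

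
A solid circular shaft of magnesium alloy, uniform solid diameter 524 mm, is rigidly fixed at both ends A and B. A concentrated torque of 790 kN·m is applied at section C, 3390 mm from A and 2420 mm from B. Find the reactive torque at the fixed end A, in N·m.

With uniform GJ and both ends fixed, compatibility θ_AC = θ_CB gives T_A·a = T_B·b, together with T_A + T_B = T₀.
T_A = T₀·b/(a+b) = 790000·2420/5810 = 329100 N·m; T_B = 460900 N·m.

329000 N·m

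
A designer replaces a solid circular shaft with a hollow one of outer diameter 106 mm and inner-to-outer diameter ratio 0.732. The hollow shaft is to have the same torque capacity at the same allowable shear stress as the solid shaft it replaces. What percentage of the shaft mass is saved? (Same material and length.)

41.8 %

Equal τ_max and T ⇒ the solid shaft needs d_s³ = d_o³(1−k⁴), so d_s = 106·(1−0.732⁴)^(1/3) = 94.69 mm.
Area ratio A_h/A_s = d_o²(1−k²)/d_s² = (1−k²)/(1−k⁴)^(2/3) = 0.5817.
Mass saving = 1 − 0.5817 = 41.8 %.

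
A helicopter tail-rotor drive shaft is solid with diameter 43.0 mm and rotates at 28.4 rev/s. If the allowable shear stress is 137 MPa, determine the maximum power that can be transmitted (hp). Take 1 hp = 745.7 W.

J = πd⁴/32 = π(0.0430)⁴/32 = 3.356×10^-7 m⁴.
T_max = τ_allow·J/r = 1.37×10^8 × 3.356×10^-7 / 0.0215 = 2139 N·m.
ω = 2π·28.4 = 178.4 rad/s, so P_max = T_max·ω = 3.816×10^5 W.

512 hp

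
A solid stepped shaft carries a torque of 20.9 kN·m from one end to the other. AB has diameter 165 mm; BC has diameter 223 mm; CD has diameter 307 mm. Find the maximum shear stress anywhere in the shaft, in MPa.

23.7 MPa

Under the same torque, τ_max = 16T/(πd³) is largest where d is smallest — segment AB (d = 165 mm).
τ_max = 16·20900/(π·(0.165)³) = 2.370×10^7 Pa.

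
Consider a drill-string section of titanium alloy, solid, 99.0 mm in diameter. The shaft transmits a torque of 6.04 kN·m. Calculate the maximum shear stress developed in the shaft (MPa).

J = πd⁴/32 = π(0.0990)⁴/32 = 9.431×10^-6 m⁴.
τ_max = T·r/J = 6040 × 0.0495 / 9.431×10^-6 = 3.170×10^7 Pa.

31.7 MPa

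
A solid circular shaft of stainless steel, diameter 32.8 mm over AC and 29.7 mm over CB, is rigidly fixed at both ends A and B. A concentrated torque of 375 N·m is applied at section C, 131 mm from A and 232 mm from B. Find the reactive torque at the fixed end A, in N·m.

Compatibility: T_A·a/J_AC = T_B·b/J_CB with T_A + T_B = T₀.
J_AC = 1.14×10^-7 m⁴, J_CB = 7.64×10^-8 m⁴, so T_A = T₀·(J_AC/a)/((J_AC/a)+(J_CB/b)) = 271.8 N·m, T_B = 103.2 N·m.

272 N·m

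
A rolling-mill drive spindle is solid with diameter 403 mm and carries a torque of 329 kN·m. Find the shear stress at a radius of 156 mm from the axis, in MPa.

19.8 MPa

J = πd⁴/32 = π(0.403)⁴/32 = 2.590×10^-3 m⁴.
Shear stress varies linearly with radius: τ = T·r/J = 329000 × 0.156 / 2.590×10^-3 = 1.982×10^7 Pa.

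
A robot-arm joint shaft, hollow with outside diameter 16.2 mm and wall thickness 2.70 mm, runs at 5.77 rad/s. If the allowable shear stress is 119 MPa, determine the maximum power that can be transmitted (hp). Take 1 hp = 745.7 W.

J = π(d_o⁴ − d_i⁴)/32 = π(0.0162⁴ − 0.0108⁴)/32 = 5.426×10^-9 m⁴.
T_max = τ_allow·J/r = 1.19×10^8 × 5.426×10^-9 / 0.00810 = 79.72 N·m.
ω = 5.77 rad/s, so P_max = T_max·ω = 460.0 W.

0.617 hp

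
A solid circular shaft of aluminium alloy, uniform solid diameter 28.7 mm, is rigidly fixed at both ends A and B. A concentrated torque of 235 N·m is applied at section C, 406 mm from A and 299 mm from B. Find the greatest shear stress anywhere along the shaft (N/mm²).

29.2 N/mm²

With uniform GJ and both ends fixed, compatibility θ_AC = θ_CB gives T_A·a = T_B·b, together with T_A + T_B = T₀.
T_A = T₀·b/(a+b) = 235.0·299/705.0 = 99.67 N·m; T_B = 135.3 N·m.
τ in each portion: τ_AC = 2.15×10^7 Pa, τ_CB = 2.92×10^7 Pa; maximum is in CB.
τ_max = T_CB·r/J = 135.3·0.0143/6.66×10^-8 = 2.916×10^7 Pa.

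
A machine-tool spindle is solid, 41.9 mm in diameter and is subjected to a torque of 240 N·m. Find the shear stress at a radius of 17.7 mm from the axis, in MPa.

J = πd⁴/32 = π(0.0419)⁴/32 = 3.026×10^-7 m⁴.
Shear stress varies linearly with radius: τ = T·r/J = 240.0 × 0.0177 / 3.026×10^-7 = 1.404×10^7 Pa.

14.0 MPa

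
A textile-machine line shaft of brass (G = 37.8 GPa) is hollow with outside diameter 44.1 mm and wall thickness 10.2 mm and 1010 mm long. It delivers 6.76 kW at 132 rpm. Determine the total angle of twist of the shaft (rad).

ω = 2π·132/60 = 13.82 rad/s, so T = P/ω = 6.76×10³ / 13.82 = 489.0 N·m.
J = π(d_o⁴ − d_i⁴)/32 = π(0.0441⁴ − 0.0237⁴)/32 = 3.404×10^-7 m⁴.
θ = T·L/(G·J) = 489.0 × 1.01 / (37.8×10⁹ × 3.404×10^-7) = 0.03839 rad.

0.0384 rad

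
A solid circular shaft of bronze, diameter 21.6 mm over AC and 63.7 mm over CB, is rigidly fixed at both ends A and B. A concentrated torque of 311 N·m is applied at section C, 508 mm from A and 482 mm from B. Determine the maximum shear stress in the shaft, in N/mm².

Compatibility: T_A·a/J_AC = T_B·b/J_CB with T_A + T_B = T₀.
J_AC = 2.14×10^-8 m⁴, J_CB = 1.62×10^-6 m⁴, so T_A = T₀·(J_AC/a)/((J_AC/a)+(J_CB/b)) = 3.853 N·m, T_B = 307.1 N·m.
τ in each portion: τ_AC = 1.95×10^6 Pa, τ_CB = 6.05×10^6 Pa; maximum is in CB.
τ_max = T_CB·r/J = 307.1·0.0319/1.62×10^-6 = 6.052×10^6 Pa.

6.05 N/mm²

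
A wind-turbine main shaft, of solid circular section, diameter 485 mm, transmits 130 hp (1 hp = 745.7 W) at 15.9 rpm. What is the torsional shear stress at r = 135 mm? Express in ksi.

0.210 ksi

ω = 2π·15.9/60 = 1.665 rad/s, so T = P/ω = 130×745.7 / 1.665 = 58220 N·m.
J = πd⁴/32 = π(0.485)⁴/32 = 5.432×10^-3 m⁴.
Shear stress varies linearly with radius: τ = T·r/J = 58220 × 0.135 / 5.432×10^-3 = 1.447×10^6 Pa.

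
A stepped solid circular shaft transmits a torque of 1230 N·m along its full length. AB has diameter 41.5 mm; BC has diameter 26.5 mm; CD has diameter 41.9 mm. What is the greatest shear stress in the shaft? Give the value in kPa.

Under the same torque, τ_max = 16T/(πd³) is largest where d is smallest — segment BC (d = 26.5 mm).
τ_max = 16·1230/(π·(0.0265)³) = 3.366×10^8 Pa.

337000 kPa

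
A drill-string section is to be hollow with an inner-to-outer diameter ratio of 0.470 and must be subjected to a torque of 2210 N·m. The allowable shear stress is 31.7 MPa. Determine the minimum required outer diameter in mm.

For a hollow shaft with d_i/d_o = 0.470: τ_max = 16T/(π d_o³ (1−k⁴)), so d_o = [16T/(π τ_allow (1−k⁴))]^(1/3) = [16·2210/(π·3.17×10^7·0.9512)]^(1/3) = 0.07200 m.

72.0 mm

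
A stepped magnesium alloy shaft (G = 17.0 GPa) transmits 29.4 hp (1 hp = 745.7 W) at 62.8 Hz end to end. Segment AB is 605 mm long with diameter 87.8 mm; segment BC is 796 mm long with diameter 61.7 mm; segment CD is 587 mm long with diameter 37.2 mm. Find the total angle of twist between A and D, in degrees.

0.709°

ω = 2π·62.8 = 394.6 rad/s, so T = P/ω = 29.4×745.7 / 394.6 = 55.56 N·m.
J_AB = π(0.0878)⁴/32 = 5.83×10^-6 m⁴; J_BC = π(0.0617)⁴/32 = 1.42×10^-6 m⁴; J_CD = π(0.0372)⁴/32 = 1.88×10^-7 m⁴.
θ = (T/G)·Σ L_i/J_i = (55.56/17.0×10⁹)·(0.605/5.83×10^-6 + 0.796/1.42×10^-6 + 0.587/1.88×10^-7) = 0.01237 rad.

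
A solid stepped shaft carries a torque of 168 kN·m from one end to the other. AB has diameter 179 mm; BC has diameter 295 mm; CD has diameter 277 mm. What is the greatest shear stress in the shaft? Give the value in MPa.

Under the same torque, τ_max = 16T/(πd³) is largest where d is smallest — segment AB (d = 179 mm).
τ_max = 16·168000/(π·(0.179)³) = 1.492×10^8 Pa.

149 MPa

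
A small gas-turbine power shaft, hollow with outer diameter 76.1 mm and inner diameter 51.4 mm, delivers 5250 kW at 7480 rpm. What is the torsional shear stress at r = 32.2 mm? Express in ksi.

ω = 2π·7480/60 = 783.3 rad/s, so T = P/ω = 5250×10³ / 783.3 = 6702 N·m.
J = π(d_o⁴ − d_i⁴)/32 = π(0.0761⁴ − 0.0514⁴)/32 = 2.607×10^-6 m⁴.
Shear stress varies linearly with radius: τ = T·r/J = 6702 × 0.0322 / 2.607×10^-6 = 8.277×10^7 Pa.

12.0 ksi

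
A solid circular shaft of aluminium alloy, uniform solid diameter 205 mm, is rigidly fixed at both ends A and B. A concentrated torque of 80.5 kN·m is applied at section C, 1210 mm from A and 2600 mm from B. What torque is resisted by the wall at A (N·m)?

With uniform GJ and both ends fixed, compatibility θ_AC = θ_CB gives T_A·a = T_B·b, together with T_A + T_B = T₀.
T_A = T₀·b/(a+b) = 80500·2600/3810 = 54930 N·m; T_B = 25570 N·m.

54900 N·m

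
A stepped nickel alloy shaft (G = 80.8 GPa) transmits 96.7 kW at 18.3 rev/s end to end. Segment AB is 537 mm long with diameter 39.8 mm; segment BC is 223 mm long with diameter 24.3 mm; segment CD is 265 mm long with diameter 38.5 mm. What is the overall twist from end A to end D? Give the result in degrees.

ω = 2π·18.3 = 115.0 rad/s, so T = P/ω = 96.7×10³ / 115.0 = 841.0 N·m.
J_AB = π(0.0398)⁴/32 = 2.46×10^-7 m⁴; J_BC = π(0.0243)⁴/32 = 3.42×10^-8 m⁴; J_CD = π(0.0385)⁴/32 = 2.16×10^-7 m⁴.
θ = (T/G)·Σ L_i/J_i = (841.0/80.8×10⁹)·(0.537/2.46×10^-7 + 0.223/3.42×10^-8 + 0.265/2.16×10^-7) = 0.1033 rad.

5.92°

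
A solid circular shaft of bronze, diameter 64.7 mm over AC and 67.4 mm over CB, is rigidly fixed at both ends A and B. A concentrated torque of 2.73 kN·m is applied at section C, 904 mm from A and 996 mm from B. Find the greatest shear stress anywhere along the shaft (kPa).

24800 kPa

Compatibility: T_A·a/J_AC = T_B·b/J_CB with T_A + T_B = T₀.
J_AC = 1.72×10^-6 m⁴, J_CB = 2.03×10^-6 m⁴, so T_A = T₀·(J_AC/a)/((J_AC/a)+(J_CB/b)) = 1320 N·m, T_B = 1410 N·m.
τ in each portion: τ_AC = 2.48×10^7 Pa, τ_CB = 2.35×10^7 Pa; maximum is in AC.
τ_max = T_AC·r/J = 1320·0.0324/1.72×10^-6 = 2.481×10^7 Pa.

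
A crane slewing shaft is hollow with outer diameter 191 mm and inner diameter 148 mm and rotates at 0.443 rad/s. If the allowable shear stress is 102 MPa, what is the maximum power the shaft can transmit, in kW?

39.5 kW

J = π(d_o⁴ − d_i⁴)/32 = π(0.191⁴ − 0.148⁴)/32 = 8.355×10^-5 m⁴.
T_max = τ_allow·J/r = 1.02×10^8 × 8.355×10^-5 / 0.0955 = 89240 N·m.
ω = 0.443 rad/s, so P_max = T_max·ω = 3.953×10^4 W.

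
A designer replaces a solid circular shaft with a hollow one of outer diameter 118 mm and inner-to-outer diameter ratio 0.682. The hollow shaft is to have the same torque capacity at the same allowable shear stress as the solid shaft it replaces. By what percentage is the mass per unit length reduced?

37.1 %

Equal τ_max and T ⇒ the solid shaft needs d_s³ = d_o³(1−k⁴), so d_s = 118·(1−0.682⁴)^(1/3) = 108.8 mm.
Area ratio A_h/A_s = d_o²(1−k²)/d_s² = (1−k²)/(1−k⁴)^(2/3) = 0.6293.
Mass saving = 1 − 0.6293 = 37.1 %.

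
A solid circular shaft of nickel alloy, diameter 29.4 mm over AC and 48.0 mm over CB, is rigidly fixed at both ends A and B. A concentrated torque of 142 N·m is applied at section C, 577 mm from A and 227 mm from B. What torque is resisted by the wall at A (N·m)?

7.45 N·m

Compatibility: T_A·a/J_AC = T_B·b/J_CB with T_A + T_B = T₀.
J_AC = 7.33×10^-8 m⁴, J_CB = 5.21×10^-7 m⁴, so T_A = T₀·(J_AC/a)/((J_AC/a)+(J_CB/b)) = 7.450 N·m, T_B = 134.5 N·m.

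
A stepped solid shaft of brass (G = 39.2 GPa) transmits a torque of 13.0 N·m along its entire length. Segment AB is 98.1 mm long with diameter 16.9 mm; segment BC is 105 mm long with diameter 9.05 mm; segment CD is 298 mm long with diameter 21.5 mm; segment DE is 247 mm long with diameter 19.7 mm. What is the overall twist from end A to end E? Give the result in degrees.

3.85°

J_AB = π(0.0169)⁴/32 = 8.01×10^-9 m⁴; J_BC = π(0.00905)⁴/32 = 6.59×10^-10 m⁴; J_CD = π(0.0215)⁴/32 = 2.10×10^-8 m⁴; J_DE = π(0.0197)⁴/32 = 1.48×10^-8 m⁴.
θ = (T/G)·Σ L_i/J_i = (13.00/39.2×10⁹)·(0.0981/8.01×10^-9 + 0.105/6.59×10^-10 + 0.298/2.10×10^-8 + 0.247/1.48×10^-8) = 0.06719 rad.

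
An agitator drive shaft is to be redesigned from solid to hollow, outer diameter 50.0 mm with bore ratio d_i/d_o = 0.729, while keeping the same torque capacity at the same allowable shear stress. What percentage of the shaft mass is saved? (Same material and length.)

41.5 %

Equal τ_max and T ⇒ the solid shaft needs d_s³ = d_o³(1−k⁴), so d_s = 50.0·(1−0.729⁴)^(1/3) = 44.76 mm.
Area ratio A_h/A_s = d_o²(1−k²)/d_s² = (1−k²)/(1−k⁴)^(2/3) = 0.5846.
Mass saving = 1 − 0.5846 = 41.5 %.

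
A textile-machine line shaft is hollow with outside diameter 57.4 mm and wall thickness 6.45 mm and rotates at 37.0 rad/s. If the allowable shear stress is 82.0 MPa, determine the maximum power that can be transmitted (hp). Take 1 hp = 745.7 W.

J = π(d_o⁴ − d_i⁴)/32 = π(0.0574⁴ − 0.0445⁴)/32 = 6.807×10^-7 m⁴.
T_max = τ_allow·J/r = 8.20×10^7 × 6.807×10^-7 / 0.0287 = 1945 N·m.
ω = 37.0 rad/s, so P_max = T_max·ω = 7.196×10^4 W.

96.5 hp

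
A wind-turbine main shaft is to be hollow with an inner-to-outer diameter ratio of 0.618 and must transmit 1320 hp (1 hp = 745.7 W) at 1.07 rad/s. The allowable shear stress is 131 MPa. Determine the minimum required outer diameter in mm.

ω = 1.07 rad/s, so T = P/ω = 1320×745.7 / 1.070 = 919900 N·m.
For a hollow shaft with d_i/d_o = 0.618: τ_max = 16T/(π d_o³ (1−k⁴)), so d_o = [16T/(π τ_allow (1−k⁴))]^(1/3) = [16·919900/(π·1.31×10^8·0.8541)]^(1/3) = 0.3473 m.

347 mm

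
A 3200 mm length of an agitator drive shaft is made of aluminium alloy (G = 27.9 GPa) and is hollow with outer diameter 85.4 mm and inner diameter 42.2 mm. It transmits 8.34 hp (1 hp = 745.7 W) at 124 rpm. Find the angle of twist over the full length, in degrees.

ω = 2π·124/60 = 12.99 rad/s, so T = P/ω = 8.34×745.7 / 12.99 = 478.9 N·m.
J = π(d_o⁴ − d_i⁴)/32 = π(0.0854⁴ − 0.0422⁴)/32 = 4.911×10^-6 m⁴.
θ = T·L/(G·J) = 478.9 × 3.20 / (27.9×10⁹ × 4.911×10^-6) = 0.01119 rad.

0.641°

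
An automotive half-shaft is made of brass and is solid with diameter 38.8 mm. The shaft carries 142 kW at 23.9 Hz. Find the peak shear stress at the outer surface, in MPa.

82.4 MPa

ω = 2π·23.9 = 150.2 rad/s, so T = P/ω = 142×10³ / 150.2 = 945.6 N·m.
J = πd⁴/32 = π(0.0388)⁴/32 = 2.225×10^-7 m⁴.
τ_max = T·r/J = 945.6 × 0.0194 / 2.225×10^-7 = 8.245×10^7 Pa.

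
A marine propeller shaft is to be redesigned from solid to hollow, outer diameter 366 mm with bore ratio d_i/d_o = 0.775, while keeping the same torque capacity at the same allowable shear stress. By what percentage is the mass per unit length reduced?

Equal τ_max and T ⇒ the solid shaft needs d_s³ = d_o³(1−k⁴), so d_s = 366·(1−0.775⁴)^(1/3) = 315.3 mm.
Area ratio A_h/A_s = d_o²(1−k²)/d_s² = (1−k²)/(1−k⁴)^(2/3) = 0.5382.
Mass saving = 1 − 0.5382 = 46.2 %.

46.2 %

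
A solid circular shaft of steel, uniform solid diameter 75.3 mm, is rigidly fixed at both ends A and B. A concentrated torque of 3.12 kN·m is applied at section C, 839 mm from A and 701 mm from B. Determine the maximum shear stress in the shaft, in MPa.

With uniform GJ and both ends fixed, compatibility θ_AC = θ_CB gives T_A·a = T_B·b, together with T_A + T_B = T₀.
T_A = T₀·b/(a+b) = 3120·701/1540 = 1420 N·m; T_B = 1700 N·m.
τ in each portion: τ_AC = 1.69×10^7 Pa, τ_CB = 2.03×10^7 Pa; maximum is in CB.
τ_max = T_CB·r/J = 1700·0.0376/3.16×10^-6 = 2.028×10^7 Pa.

20.3 MPa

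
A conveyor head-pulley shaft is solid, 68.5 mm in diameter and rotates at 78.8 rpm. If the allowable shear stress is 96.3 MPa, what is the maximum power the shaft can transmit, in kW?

J = πd⁴/32 = π(0.0685)⁴/32 = 2.162×10^-6 m⁴.
T_max = τ_allow·J/r = 9.63×10^7 × 2.162×10^-6 / 0.0343 = 6078 N·m.
ω = 2π·78.8/60 = 8.252 rad/s, so P_max = T_max·ω = 5.015×10^4 W.

50.2 kW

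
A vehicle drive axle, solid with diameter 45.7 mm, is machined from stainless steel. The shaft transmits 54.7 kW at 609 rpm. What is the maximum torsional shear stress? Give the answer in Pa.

ω = 2π·609/60 = 63.77 rad/s, so T = P/ω = 54.7×10³ / 63.77 = 857.7 N·m.
J = πd⁴/32 = π(0.0457)⁴/32 = 4.282×10^-7 m⁴.
τ_max = T·r/J = 857.7 × 0.0229 / 4.282×10^-7 = 4.577×10^7 Pa.

4.58e7 Pa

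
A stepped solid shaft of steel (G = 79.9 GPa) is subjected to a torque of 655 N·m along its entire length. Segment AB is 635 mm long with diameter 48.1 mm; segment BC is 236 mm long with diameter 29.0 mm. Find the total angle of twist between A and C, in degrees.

J_AB = π(0.0481)⁴/32 = 5.26×10^-7 m⁴; J_BC = π(0.0290)⁴/32 = 6.94×10^-8 m⁴.
θ = (T/G)·Σ L_i/J_i = (655.0/79.9×10⁹)·(0.635/5.26×10^-7 + 0.236/6.94×10^-8) = 0.03777 rad.

2.16°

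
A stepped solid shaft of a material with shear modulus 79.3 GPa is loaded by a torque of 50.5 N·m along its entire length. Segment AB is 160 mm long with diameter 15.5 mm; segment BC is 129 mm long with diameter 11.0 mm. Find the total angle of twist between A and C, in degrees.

J_AB = π(0.0155)⁴/32 = 5.67×10^-9 m⁴; J_BC = π(0.0110)⁴/32 = 1.44×10^-9 m⁴.
θ = (T/G)·Σ L_i/J_i = (50.50/79.3×10⁹)·(0.160/5.67×10^-9 + 0.129/1.44×10^-9) = 0.07513 rad.

4.30°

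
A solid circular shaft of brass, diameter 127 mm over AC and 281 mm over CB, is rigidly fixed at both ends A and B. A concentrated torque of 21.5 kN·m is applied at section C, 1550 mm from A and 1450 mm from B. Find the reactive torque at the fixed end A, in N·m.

Compatibility: T_A·a/J_AC = T_B·b/J_CB with T_A + T_B = T₀.
J_AC = 2.55×10^-5 m⁴, J_CB = 6.12×10^-4 m⁴, so T_A = T₀·(J_AC/a)/((J_AC/a)+(J_CB/b)) = 807.7 N·m, T_B = 20690 N·m.

808 N·m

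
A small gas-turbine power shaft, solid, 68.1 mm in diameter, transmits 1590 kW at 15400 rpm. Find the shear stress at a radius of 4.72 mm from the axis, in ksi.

ω = 2π·15400/60 = 1613 rad/s, so T = P/ω = 1590×10³ / 1613 = 985.9 N·m.
J = πd⁴/32 = π(0.0681)⁴/32 = 2.111×10^-6 m⁴.
Shear stress varies linearly with radius: τ = T·r/J = 985.9 × 0.00472 / 2.111×10^-6 = 2.204×10^6 Pa.

0.320 ksi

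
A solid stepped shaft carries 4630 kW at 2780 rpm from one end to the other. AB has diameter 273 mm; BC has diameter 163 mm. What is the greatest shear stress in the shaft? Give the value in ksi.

2.71 ksi

ω = 2π·2780/60 = 291.1 rad/s, so T = P/ω = 4630×10³ / 291.1 = 15900 N·m.
Under the same torque, τ_max = 16T/(πd³) is largest where d is smallest — segment BC (d = 163 mm).
τ_max = 16·15900/(π·(0.163)³) = 1.870×10^7 Pa.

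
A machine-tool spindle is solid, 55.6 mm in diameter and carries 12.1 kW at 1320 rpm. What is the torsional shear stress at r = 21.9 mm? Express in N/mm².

ω = 2π·1320/60 = 138.2 rad/s, so T = P/ω = 12.1×10³ / 138.2 = 87.54 N·m.
J = πd⁴/32 = π(0.0556)⁴/32 = 9.382×10^-7 m⁴.
Shear stress varies linearly with radius: τ = T·r/J = 87.54 × 0.0219 / 9.382×10^-7 = 2.043×10^6 Pa.

2.04 N/mm²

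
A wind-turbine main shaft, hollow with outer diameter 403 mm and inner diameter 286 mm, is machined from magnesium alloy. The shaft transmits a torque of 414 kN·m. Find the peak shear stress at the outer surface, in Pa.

4.32e7 Pa

J = π(d_o⁴ − d_i⁴)/32 = π(0.403⁴ − 0.286⁴)/32 = 1.933×10^-3 m⁴.
τ_max = T·r/J = 414000 × 0.202 / 1.933×10^-3 = 4.316×10^7 Pa.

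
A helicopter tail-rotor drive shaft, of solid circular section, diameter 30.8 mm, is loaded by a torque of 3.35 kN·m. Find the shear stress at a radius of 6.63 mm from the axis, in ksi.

J = πd⁴/32 = π(0.0308)⁴/32 = 8.835×10^-8 m⁴.
Shear stress varies linearly with radius: τ = T·r/J = 3350 × 0.00663 / 8.835×10^-8 = 2.514×10^8 Pa.

36.5 ksi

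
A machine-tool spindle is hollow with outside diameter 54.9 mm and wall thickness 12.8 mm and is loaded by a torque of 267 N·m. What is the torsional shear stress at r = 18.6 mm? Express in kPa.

6060 kPa

J = π(d_o⁴ − d_i⁴)/32 = π(0.0549⁴ − 0.0293⁴)/32 = 8.195×10^-7 m⁴.
Shear stress varies linearly with radius: τ = T·r/J = 267.0 × 0.0186 / 8.195×10^-7 = 6.060×10^6 Pa.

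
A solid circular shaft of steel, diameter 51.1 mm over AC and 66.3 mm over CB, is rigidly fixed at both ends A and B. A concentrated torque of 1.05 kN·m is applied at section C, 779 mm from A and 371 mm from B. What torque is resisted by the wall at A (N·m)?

151 N·m

Compatibility: T_A·a/J_AC = T_B·b/J_CB with T_A + T_B = T₀.
J_AC = 6.69×10^-7 m⁴, J_CB = 1.90×10^-6 m⁴, so T_A = T₀·(J_AC/a)/((J_AC/a)+(J_CB/b)) = 151.1 N·m, T_B = 898.9 N·m.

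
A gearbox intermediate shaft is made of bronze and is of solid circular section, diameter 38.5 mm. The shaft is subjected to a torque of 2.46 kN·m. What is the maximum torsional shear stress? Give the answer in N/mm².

220 N/mm²

J = πd⁴/32 = π(0.0385)⁴/32 = 2.157×10^-7 m⁴.
τ_max = T·r/J = 2460 × 0.0192 / 2.157×10^-7 = 2.195×10^8 Pa.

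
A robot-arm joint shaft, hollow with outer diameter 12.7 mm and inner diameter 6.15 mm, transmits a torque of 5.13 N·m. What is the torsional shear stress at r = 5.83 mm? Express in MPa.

12.4 MPa

J = π(d_o⁴ − d_i⁴)/32 = π(0.0127⁴ − 0.00615⁴)/32 = 2.414×10^-9 m⁴.
Shear stress varies linearly with radius: τ = T·r/J = 5.130 × 0.00583 / 2.414×10^-9 = 1.239×10^7 Pa.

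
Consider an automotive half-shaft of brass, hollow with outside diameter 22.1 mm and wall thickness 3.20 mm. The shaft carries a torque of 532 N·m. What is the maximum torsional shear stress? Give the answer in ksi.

J = π(d_o⁴ − d_i⁴)/32 = π(0.0221⁴ − 0.0157⁴)/32 = 1.745×10^-8 m⁴.
τ_max = T·r/J = 532.0 × 0.0111 / 1.745×10^-8 = 3.368×10^8 Pa.

48.8 ksi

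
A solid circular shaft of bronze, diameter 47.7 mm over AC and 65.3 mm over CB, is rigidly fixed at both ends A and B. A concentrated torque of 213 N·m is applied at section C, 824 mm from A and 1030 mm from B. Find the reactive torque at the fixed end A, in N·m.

Compatibility: T_A·a/J_AC = T_B·b/J_CB with T_A + T_B = T₀.
J_AC = 5.08×10^-7 m⁴, J_CB = 1.79×10^-6 m⁴, so T_A = T₀·(J_AC/a)/((J_AC/a)+(J_CB/b)) = 55.91 N·m, T_B = 157.1 N·m.

55.9 N·m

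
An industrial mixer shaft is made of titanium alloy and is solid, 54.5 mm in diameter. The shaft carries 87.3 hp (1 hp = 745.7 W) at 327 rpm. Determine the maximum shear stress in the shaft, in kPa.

59800 kPa

ω = 2π·327/60 = 34.24 rad/s, so T = P/ω = 87.3×745.7 / 34.24 = 1901 N·m.
J = πd⁴/32 = π(0.0545)⁴/32 = 8.661×10^-7 m⁴.
τ_max = T·r/J = 1901 × 0.0272 / 8.661×10^-7 = 5.981×10^7 Pa.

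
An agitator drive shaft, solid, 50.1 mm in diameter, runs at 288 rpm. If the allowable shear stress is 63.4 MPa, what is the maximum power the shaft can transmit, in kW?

47.2 kW

J = πd⁴/32 = π(0.0501)⁴/32 = 6.185×10^-7 m⁴.
T_max = τ_allow·J/r = 6.34×10^7 × 6.185×10^-7 / 0.0250 = 1565 N·m.
ω = 2π·288/60 = 30.16 rad/s, so P_max = T_max·ω = 4.721×10^4 W.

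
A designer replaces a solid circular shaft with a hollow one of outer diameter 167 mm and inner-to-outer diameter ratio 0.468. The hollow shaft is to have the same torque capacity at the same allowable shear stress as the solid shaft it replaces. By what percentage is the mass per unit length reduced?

19.3 %

Equal τ_max and T ⇒ the solid shaft needs d_s³ = d_o³(1−k⁴), so d_s = 167·(1−0.468⁴)^(1/3) = 164.3 mm.
Area ratio A_h/A_s = d_o²(1−k²)/d_s² = (1−k²)/(1−k⁴)^(2/3) = 0.8070.
Mass saving = 1 − 0.8070 = 19.3 %.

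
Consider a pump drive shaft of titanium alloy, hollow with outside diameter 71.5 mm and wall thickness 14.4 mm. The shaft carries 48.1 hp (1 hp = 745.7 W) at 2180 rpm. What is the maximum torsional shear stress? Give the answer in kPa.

2510 kPa

ω = 2π·2180/60 = 228.3 rad/s, so T = P/ω = 48.1×745.7 / 228.3 = 157.1 N·m.
J = π(d_o⁴ − d_i⁴)/32 = π(0.0715⁴ − 0.0427⁴)/32 = 2.239×10^-6 m⁴.
τ_max = T·r/J = 157.1 × 0.0357 / 2.239×10^-6 = 2.508×10^6 Pa.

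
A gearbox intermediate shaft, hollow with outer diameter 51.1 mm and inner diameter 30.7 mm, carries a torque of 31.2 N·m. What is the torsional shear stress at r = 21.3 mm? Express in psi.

166 psi

J = π(d_o⁴ − d_i⁴)/32 = π(0.0511⁴ − 0.0307⁴)/32 = 5.822×10^-7 m⁴.
Shear stress varies linearly with radius: τ = T·r/J = 31.20 × 0.0213 / 5.822×10^-7 = 1.141×10^6 Pa.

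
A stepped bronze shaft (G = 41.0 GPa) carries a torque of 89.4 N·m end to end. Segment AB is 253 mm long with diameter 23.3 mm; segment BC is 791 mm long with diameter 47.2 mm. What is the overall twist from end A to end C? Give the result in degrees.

1.30°

J_AB = π(0.0233)⁴/32 = 2.89×10^-8 m⁴; J_BC = π(0.0472)⁴/32 = 4.87×10^-7 m⁴.
θ = (T/G)·Σ L_i/J_i = (89.40/41.0×10⁹)·(0.253/2.89×10^-8 + 0.791/4.87×10^-7) = 0.02261 rad.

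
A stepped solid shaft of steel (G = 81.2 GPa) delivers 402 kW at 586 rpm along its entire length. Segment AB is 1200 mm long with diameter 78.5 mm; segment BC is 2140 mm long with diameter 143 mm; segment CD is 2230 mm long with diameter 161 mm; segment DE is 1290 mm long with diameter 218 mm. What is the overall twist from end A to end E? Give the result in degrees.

1.91°

ω = 2π·586/60 = 61.37 rad/s, so T = P/ω = 402×10³ / 61.37 = 6551 N·m.
J_AB = π(0.0785)⁴/32 = 3.73×10^-6 m⁴; J_BC = π(0.143)⁴/32 = 4.11×10^-5 m⁴; J_CD = π(0.161)⁴/32 = 6.60×10^-5 m⁴; J_DE = π(0.218)⁴/32 = 2.22×10^-4 m⁴.
θ = (T/G)·Σ L_i/J_i = (6551/81.2×10⁹)·(1.20/3.73×10^-6 + 2.14/4.11×10^-5 + 2.23/6.60×10^-5 + 1.29/2.22×10^-4) = 0.03337 rad.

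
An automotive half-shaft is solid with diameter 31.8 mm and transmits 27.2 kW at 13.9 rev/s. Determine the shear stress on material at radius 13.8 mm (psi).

6210 psi

ω = 2π·13.9 = 87.34 rad/s, so T = P/ω = 27.2×10³ / 87.34 = 311.4 N·m.
J = πd⁴/32 = π(0.0318)⁴/32 = 1.004×10^-7 m⁴.
Shear stress varies linearly with radius: τ = T·r/J = 311.4 × 0.0138 / 1.004×10^-7 = 4.281×10^7 Pa.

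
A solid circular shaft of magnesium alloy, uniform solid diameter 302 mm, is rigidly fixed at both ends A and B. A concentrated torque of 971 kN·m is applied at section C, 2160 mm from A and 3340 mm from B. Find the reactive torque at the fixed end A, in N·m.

With uniform GJ and both ends fixed, compatibility θ_AC = θ_CB gives T_A·a = T_B·b, together with T_A + T_B = T₀.
T_A = T₀·b/(a+b) = 971000·3340/5500 = 589700 N·m; T_B = 381300 N·m.

590000 N·m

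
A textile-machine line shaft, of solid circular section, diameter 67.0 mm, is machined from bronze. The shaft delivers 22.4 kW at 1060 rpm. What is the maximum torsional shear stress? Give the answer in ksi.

0.496 ksi

ω = 2π·1060/60 = 111.0 rad/s, so T = P/ω = 22.4×10³ / 111.0 = 201.8 N·m.
J = πd⁴/32 = π(0.0670)⁴/32 = 1.978×10^-6 m⁴.
τ_max = T·r/J = 201.8 × 0.0335 / 1.978×10^-6 = 3.417×10^6 Pa.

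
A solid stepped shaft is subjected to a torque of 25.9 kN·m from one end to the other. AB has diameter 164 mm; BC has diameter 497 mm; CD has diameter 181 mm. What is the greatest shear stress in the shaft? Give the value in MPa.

29.9 MPa

Under the same torque, τ_max = 16T/(πd³) is largest where d is smallest — segment AB (d = 164 mm).
τ_max = 16·25900/(π·(0.164)³) = 2.990×10^7 Pa.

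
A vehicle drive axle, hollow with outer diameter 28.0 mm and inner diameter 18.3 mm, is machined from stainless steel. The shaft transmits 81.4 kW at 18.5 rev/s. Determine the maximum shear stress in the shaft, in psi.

ω = 2π·18.5 = 116.2 rad/s, so T = P/ω = 81.4×10³ / 116.2 = 700.3 N·m.
J = π(d_o⁴ − d_i⁴)/32 = π(0.0280⁴ − 0.0183⁴)/32 = 4.933×10^-8 m⁴.
τ_max = T·r/J = 700.3 × 0.0140 / 4.933×10^-8 = 1.987×10^8 Pa.

28800 psi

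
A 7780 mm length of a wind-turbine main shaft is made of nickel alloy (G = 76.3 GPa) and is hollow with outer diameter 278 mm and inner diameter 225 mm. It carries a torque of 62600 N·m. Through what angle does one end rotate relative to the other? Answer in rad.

0.0191 rad

J = π(d_o⁴ − d_i⁴)/32 = π(0.278⁴ − 0.225⁴)/32 = 3.348×10^-4 m⁴.
θ = T·L/(G·J) = 62600 × 7.78 / (76.3×10⁹ × 3.348×10^-4) = 0.01907 rad.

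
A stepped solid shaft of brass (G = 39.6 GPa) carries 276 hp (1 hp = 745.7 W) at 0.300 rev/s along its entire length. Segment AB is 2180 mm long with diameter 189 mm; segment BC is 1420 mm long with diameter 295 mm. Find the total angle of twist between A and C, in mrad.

ω = 2π·0.300 = 1.885 rad/s, so T = P/ω = 276×745.7 / 1.885 = 109200 N·m.
J_AB = π(0.189)⁴/32 = 1.25×10^-4 m⁴; J_BC = π(0.295)⁴/32 = 7.44×10^-4 m⁴.
θ = (T/G)·Σ L_i/J_i = (109200/39.6×10⁹)·(2.18/1.25×10^-4 + 1.42/7.44×10^-4) = 0.05325 rad.

53.2 mrad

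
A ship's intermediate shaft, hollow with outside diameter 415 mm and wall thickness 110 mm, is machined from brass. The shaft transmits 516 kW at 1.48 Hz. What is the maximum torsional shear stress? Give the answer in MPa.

ω = 2π·1.48 = 9.299 rad/s, so T = P/ω = 516×10³ / 9.299 = 55490 N·m.
J = π(d_o⁴ − d_i⁴)/32 = π(0.415⁴ − 0.195⁴)/32 = 2.770×10^-3 m⁴.
τ_max = T·r/J = 55490 × 0.207 / 2.770×10^-3 = 4.157×10^6 Pa.

4.16 MPa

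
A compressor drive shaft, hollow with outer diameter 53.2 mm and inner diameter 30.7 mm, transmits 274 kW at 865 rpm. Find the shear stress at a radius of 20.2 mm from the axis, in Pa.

8.74e7 Pa

ω = 2π·865/60 = 90.58 rad/s, so T = P/ω = 274×10³ / 90.58 = 3025 N·m.
J = π(d_o⁴ − d_i⁴)/32 = π(0.0532⁴ − 0.0307⁴)/32 = 6.992×10^-7 m⁴.
Shear stress varies linearly with radius: τ = T·r/J = 3025 × 0.0202 / 6.992×10^-7 = 8.739×10^7 Pa.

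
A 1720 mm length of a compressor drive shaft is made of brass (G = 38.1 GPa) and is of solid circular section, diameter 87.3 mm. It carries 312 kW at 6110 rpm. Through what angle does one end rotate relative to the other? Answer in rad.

0.00386 rad

ω = 2π·6110/60 = 639.8 rad/s, so T = P/ω = 312×10³ / 639.8 = 487.6 N·m.
J = πd⁴/32 = π(0.0873)⁴/32 = 5.702×10^-6 m⁴.
θ = T·L/(G·J) = 487.6 × 1.72 / (38.1×10⁹ × 5.702×10^-6) = 3.860×10^-3 rad.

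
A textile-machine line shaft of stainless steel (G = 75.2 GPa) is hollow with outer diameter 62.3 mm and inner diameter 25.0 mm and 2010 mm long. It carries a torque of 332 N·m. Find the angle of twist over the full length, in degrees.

J = π(d_o⁴ − d_i⁴)/32 = π(0.0623⁴ − 0.0250⁴)/32 = 1.441×10^-6 m⁴.
θ = T·L/(G·J) = 332.0 × 2.01 / (75.2×10⁹ × 1.441×10^-6) = 6.160×10^-3 rad.

0.353°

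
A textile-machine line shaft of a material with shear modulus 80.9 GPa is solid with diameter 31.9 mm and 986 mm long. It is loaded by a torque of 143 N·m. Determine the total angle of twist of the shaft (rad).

J = πd⁴/32 = π(0.0319)⁴/32 = 1.017×10^-7 m⁴.
θ = T·L/(G·J) = 143.0 × 0.986 / (80.9×10⁹ × 1.017×10^-7) = 0.01714 rad.

0.0171 rad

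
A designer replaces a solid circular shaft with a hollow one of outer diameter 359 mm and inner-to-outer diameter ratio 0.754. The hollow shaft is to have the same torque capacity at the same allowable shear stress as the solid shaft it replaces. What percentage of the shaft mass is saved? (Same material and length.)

Equal τ_max and T ⇒ the solid shaft needs d_s³ = d_o³(1−k⁴), so d_s = 359·(1−0.754⁴)^(1/3) = 315.2 mm.
Area ratio A_h/A_s = d_o²(1−k²)/d_s² = (1−k²)/(1−k⁴)^(2/3) = 0.5598.
Mass saving = 1 − 0.5598 = 44.0 %.

44.0 %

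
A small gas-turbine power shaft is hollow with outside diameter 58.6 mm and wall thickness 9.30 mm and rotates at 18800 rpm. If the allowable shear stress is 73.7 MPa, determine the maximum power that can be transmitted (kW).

J = π(d_o⁴ − d_i⁴)/32 = π(0.0586⁴ − 0.0400⁴)/32 = 9.064×10^-7 m⁴.
T_max = τ_allow·J/r = 7.37×10^7 × 9.064×10^-7 / 0.0293 = 2280 N·m.
ω = 2π·18800/60 = 1969 rad/s, so P_max = T_max·ω = 4.488×10^6 W.

4490 kW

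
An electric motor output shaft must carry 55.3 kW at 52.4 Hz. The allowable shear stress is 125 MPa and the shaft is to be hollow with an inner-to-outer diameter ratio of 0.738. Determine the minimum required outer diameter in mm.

21.3 mm

ω = 2π·52.4 = 329.2 rad/s, so T = P/ω = 55.3×10³ / 329.2 = 168.0 N·m.
For a hollow shaft with d_i/d_o = 0.738: τ_max = 16T/(π d_o³ (1−k⁴)), so d_o = [16T/(π τ_allow (1−k⁴))]^(1/3) = [16·168.0/(π·1.25×10^8·0.7034)]^(1/3) = 0.02135 m.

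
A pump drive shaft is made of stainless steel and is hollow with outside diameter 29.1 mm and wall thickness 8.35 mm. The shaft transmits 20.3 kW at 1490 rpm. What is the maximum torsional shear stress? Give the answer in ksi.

ω = 2π·1490/60 = 156.0 rad/s, so T = P/ω = 20.3×10³ / 156.0 = 130.1 N·m.
J = π(d_o⁴ − d_i⁴)/32 = π(0.0291⁴ − 0.0124⁴)/32 = 6.808×10^-8 m⁴.
τ_max = T·r/J = 130.1 × 0.0146 / 6.808×10^-8 = 2.781×10^7 Pa.

4.03 ksi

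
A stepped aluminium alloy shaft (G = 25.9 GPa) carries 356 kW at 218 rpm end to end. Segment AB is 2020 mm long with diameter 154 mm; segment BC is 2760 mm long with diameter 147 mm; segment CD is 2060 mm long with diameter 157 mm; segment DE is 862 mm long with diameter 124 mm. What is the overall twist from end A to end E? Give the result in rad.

ω = 2π·218/60 = 22.83 rad/s, so T = P/ω = 356×10³ / 22.83 = 15590 N·m.
J_AB = π(0.154)⁴/32 = 5.52×10^-5 m⁴; J_BC = π(0.147)⁴/32 = 4.58×10^-5 m⁴; J_CD = π(0.157)⁴/32 = 5.96×10^-5 m⁴; J_DE = π(0.124)⁴/32 = 2.32×10^-5 m⁴.
θ = (T/G)·Σ L_i/J_i = (15590/25.9×10⁹)·(2.02/5.52×10^-5 + 2.76/4.58×10^-5 + 2.06/5.96×10^-5 + 0.862/2.32×10^-5) = 0.1014 rad.

0.101 rad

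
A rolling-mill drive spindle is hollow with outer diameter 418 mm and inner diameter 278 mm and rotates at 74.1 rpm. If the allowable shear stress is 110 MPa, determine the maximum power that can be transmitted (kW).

J = π(d_o⁴ − d_i⁴)/32 = π(0.418⁴ − 0.278⁴)/32 = 2.411×10^-3 m⁴.
T_max = τ_allow·J/r = 1.10×10^8 × 2.411×10^-3 / 0.209 = 1.269e6 N·m.
ω = 2π·74.1/60 = 7.760 rad/s, so P_max = T_max·ω = 9.846×10^6 W.

9850 kW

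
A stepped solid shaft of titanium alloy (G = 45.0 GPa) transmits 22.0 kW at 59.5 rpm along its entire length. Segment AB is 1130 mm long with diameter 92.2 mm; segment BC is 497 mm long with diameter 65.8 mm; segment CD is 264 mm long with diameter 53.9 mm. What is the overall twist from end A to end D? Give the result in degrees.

ω = 2π·59.5/60 = 6.231 rad/s, so T = P/ω = 22.0×10³ / 6.231 = 3531 N·m.
J_AB = π(0.0922)⁴/32 = 7.09×10^-6 m⁴; J_BC = π(0.0658)⁴/32 = 1.84×10^-6 m⁴; J_CD = π(0.0539)⁴/32 = 8.29×10^-7 m⁴.
θ = (T/G)·Σ L_i/J_i = (3531/45.0×10⁹)·(1.13/7.09×10^-6 + 0.497/1.84×10^-6 + 0.264/8.29×10^-7) = 0.05869 rad.

3.36°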